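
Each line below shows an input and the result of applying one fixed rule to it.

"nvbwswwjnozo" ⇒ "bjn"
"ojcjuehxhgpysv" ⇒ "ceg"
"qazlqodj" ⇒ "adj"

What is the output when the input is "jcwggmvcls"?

ccg

The rule is to sort the characters into alphabetical order, then keep only the first 3 characters.
On "jcwggmvcls": the first step gives "ccggjlmsvw", and the second then gives "ccg".
(Check on "ojcjuehxhgpysv": → "ceghhjjopsuvxy" → "ceg" ✓)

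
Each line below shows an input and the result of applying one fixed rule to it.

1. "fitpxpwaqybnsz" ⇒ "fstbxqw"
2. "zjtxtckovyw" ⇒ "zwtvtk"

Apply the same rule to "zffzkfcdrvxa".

zxfrkc

What's happening: keep every other character starting from the first (positions 1st, 3rd, 5th, ...), then take characters alternately from the front and the back (1st, last, 2nd, 2nd-last, ...).
For "zffzkfcdrvxa", step one produces "zfkcrx"; step two turns that into "zxfrkc".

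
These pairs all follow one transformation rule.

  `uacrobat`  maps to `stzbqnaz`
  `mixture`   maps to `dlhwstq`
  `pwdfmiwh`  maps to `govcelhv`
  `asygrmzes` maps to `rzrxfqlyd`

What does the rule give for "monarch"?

glnmzqb

The rule is to shift every letter 1 place backward in the alphabet (wrapping around), then move the last character to the front.
Applying both steps to "monarch": "lnmzqbg", then "glnmzqb".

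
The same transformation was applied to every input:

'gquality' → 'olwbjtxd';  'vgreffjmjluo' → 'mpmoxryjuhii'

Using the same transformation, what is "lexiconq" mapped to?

frqtohal

In each case the input is transformed by: swap the front and back halves of the string, then shift every letter 3 places forward in the alphabet (wrapping around).
For "lexiconq", step one produces "conqlexi"; step two turns that into "frqtohal".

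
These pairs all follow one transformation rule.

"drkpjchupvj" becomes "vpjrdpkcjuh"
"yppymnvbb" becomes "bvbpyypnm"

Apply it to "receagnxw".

In each case the input is transformed by: swap each adjacent pair of characters (1↔2, 3↔4, ...), then move the last 3 characters to the front (rotate right by 3).
For "receagnxw", step one produces "erecgaxnw"; step two turns that into "xnwerecga".
(Check on "yppymnvbb": → "pyypnmbvb" → "bvbpyypnm" ✓)

xnwerecga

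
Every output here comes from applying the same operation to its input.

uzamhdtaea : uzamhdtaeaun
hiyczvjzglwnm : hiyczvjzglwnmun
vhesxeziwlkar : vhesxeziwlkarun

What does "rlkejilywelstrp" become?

In each case the input is transformed by: append "un".
So "rlkejilywelstrp" becomes "rlkejilywelstrpun".

rlkejilywelstrpun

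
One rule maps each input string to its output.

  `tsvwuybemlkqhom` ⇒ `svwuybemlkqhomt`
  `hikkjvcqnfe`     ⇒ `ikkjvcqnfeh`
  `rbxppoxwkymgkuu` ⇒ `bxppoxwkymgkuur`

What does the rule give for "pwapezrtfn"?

The pattern: move the first character to the end.
On "pwapezrtfn" that produces "wapezrtfnp".

wapezrtfnp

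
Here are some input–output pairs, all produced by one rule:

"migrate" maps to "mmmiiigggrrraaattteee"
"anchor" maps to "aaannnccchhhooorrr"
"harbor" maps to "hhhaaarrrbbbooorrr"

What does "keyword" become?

kkkeeeyyywwwooorrrddd

The rule is to repeat every character 3 times.
Applying that to "keyword" gives "kkkeeeyyywwwooorrrddd".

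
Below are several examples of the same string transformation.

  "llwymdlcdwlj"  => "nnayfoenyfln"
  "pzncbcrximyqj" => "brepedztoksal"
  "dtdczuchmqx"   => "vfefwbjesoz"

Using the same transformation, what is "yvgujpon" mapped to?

xawirlpq

In each case the input is transformed by: swap each adjacent pair of characters (1↔2, 3↔4, ...), then shift every letter 2 places forward in the alphabet (wrapping around).
"yvgujpon" → "vyugpjno" → "xawirlpq".
(Check on "pzncbcrximyqj": → "zpcncbxrmiqyj" → "brepedztoksal" ✓)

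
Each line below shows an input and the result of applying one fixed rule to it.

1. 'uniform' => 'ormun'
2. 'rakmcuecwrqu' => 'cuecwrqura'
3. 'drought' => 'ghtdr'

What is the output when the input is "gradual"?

Looking at the pairs, the operation is to move the first 2 characters to the end (rotate left by 2), then delete the first 2 characters.
Working it through for "gradual": intermediate "adualgr", final "ualgr".

ualgr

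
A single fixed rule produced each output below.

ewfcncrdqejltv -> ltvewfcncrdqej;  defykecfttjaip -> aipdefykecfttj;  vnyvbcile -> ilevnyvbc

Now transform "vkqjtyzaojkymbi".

Looking at the pairs, the operation is to move the last 3 characters to the front (rotate right by 3).
Doing the same to "vkqjtyzaojkymbi": "mbivkqjtyzaojky".

mbivkqjtyzaojky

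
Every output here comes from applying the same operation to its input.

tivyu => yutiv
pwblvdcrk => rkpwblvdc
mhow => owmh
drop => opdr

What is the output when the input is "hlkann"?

nnhlka

The transformation: move the last 2 characters to the front (rotate right by 2).
On "hlkann" that produces "nnhlka".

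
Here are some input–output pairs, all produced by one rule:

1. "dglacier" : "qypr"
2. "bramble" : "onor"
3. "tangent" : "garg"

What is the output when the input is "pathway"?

What's happening: shift every letter 13 places forward in the alphabet (wrapping around) — i.e. ROT13, then keep every other character starting from the first (positions 1st, 3rd, 5th, ...).
For "pathway" the result is "cgjl".

cgjl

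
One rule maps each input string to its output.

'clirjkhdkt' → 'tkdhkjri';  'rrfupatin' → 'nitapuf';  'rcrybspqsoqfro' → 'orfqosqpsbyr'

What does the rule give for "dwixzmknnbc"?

Each output is the input with this applied: delete the first 2 characters, then reverse the string.
Doing the same to "dwixzmknnbc": "cbnnkmzxi".
(Check on "rcrybspqsoqfro": → "rybspqsoqfro" → "orfqosqpsbyr" ✓)

cbnnkmzxi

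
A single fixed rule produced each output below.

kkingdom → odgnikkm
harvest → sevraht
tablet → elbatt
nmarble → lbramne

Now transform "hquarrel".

Rule — reverse the string, then move the first character to the end.
Working it through for "hquarrel": intermediate "lerrauqh", final "errauqhl".

errauqhl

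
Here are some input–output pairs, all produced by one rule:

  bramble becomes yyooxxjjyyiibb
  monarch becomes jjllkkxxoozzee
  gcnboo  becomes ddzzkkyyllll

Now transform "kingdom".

The pattern: double every character, then shift every letter 3 places backward in the alphabet (wrapping around).
Working it through for "kingdom": intermediate "kkiinnggddoomm", final "hhffkkddaalljj".

hhffkkddaalljj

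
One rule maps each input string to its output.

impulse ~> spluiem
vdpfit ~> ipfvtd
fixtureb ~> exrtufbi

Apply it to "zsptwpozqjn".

jpqtzwopzns

The pattern: take characters alternately from the front and the back (1st, last, 2nd, 2nd-last, ...), then move the first 3 characters to the end (rotate left by 3).
"zsptwpozqjn" → "znsjpqtzwop" → "jpqtzwopzns".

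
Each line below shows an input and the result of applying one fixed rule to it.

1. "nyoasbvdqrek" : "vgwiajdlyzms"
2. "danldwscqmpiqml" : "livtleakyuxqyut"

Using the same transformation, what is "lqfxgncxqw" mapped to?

tynfovkfye

What's happening: shift every letter 8 places forward in the alphabet (wrapping around).
For "lqfxgncxqw" the result is "tynfovkfye".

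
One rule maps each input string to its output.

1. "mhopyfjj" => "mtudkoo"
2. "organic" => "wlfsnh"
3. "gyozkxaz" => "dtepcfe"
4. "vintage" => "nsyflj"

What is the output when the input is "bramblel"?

wfrgqjq

The transformation: delete the first character, then shift every letter 5 places forward in the alphabet (wrapping around).
Starting from "bramblel": after the first operation, "ramblel"; after the second, "wfrgqjq".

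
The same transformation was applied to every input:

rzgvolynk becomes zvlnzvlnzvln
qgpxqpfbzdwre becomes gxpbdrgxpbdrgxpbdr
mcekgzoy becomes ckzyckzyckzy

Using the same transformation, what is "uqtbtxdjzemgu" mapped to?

qbxjegqbxjegqbxjeg

The pattern: keep every other character starting from the second (positions 2nd, 4th, 6th, ...), then write the whole string 3 times in a row.
Applying both steps to "uqtbtxdjzemgu": "qbxjeg", then "qbxjegqbxjegqbxjeg".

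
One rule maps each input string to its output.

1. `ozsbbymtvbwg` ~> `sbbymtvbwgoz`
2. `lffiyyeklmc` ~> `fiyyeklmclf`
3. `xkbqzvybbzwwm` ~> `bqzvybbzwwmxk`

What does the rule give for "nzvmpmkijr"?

Looking at the pairs, the operation is to move the first 2 characters to the end (rotate left by 2).
So "nzvmpmkijr" becomes "vmpmkijrnz".

vmpmkijrnz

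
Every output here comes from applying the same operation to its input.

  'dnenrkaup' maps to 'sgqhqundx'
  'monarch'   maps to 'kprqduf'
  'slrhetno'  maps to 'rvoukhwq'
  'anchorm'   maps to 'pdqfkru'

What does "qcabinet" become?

wtfdelqh

In each case the input is transformed by: shift every letter 3 places forward in the alphabet (wrapping around), then move the last character to the front.
For "qcabinet", step one produces "tfdelqhw"; step two turns that into "wtfdelqh".
(Check on "monarch": → "prqdufk" → "kprqduf" ✓)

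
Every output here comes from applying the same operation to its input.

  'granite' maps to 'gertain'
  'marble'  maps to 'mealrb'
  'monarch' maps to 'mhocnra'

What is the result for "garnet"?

Rule — take characters alternately from the front and the back (1st, last, 2nd, 2nd-last, ...).
"garnet" → "gtaern".

gtaern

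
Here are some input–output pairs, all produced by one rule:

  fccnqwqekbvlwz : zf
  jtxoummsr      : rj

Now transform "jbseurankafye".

Rule — move the first character to the end, then keep only the last 2 characters.
"jbseurankafye" → "bseurankafyej" → "ej".
(Check on "fccnqwqekbvlwz": → "ccnqwqekbvlwzf" → "zf" ✓)

ej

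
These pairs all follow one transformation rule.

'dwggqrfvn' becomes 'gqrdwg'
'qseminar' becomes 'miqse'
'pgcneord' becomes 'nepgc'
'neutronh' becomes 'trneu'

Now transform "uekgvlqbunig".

gvlqbuuek

In each case the input is transformed by: delete the last 3 characters, then move the first 3 characters to the end (rotate left by 3).
Starting from "uekgvlqbunig": after the first operation, "uekgvlqbu"; after the second, "gvlqbuuek".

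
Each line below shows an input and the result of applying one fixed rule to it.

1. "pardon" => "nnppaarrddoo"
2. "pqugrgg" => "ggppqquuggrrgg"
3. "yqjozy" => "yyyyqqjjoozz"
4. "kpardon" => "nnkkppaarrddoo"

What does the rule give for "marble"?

eemmaarrbbll

What's happening: move the last character to the front, then double every character.
Applying both steps to "marble": "emarbl", then "eemmaarrbbll".
(Check on "pardon": → "npardo" → "nnppaarrddoo" ✓)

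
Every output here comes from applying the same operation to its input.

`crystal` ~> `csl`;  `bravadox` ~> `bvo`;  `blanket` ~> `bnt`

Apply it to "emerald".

erd

In each case the input is transformed by: keep one character in every 3, starting at position 1 (positions 1st, 4th, 7th, ...).
"emerald" → "erd".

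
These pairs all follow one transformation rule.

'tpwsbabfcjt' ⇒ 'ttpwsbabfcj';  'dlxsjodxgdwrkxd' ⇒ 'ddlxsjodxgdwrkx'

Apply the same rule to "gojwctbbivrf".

fgojwctbbivr

In each case the input is transformed by: move the last character to the front.
For "gojwctbbivrf" the result is "fgojwctbbivr".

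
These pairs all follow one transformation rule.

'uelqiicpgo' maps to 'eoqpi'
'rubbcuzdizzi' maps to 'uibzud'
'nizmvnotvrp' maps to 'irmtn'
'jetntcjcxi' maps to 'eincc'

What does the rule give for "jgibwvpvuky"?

gkbvv

What's happening: keep every other character starting from the second (positions 2nd, 4th, 6th, ...), then take characters alternately from the front and the back (1st, last, 2nd, 2nd-last, ...).
"jgibwvpvuky" → "gbvvk" → "gkbvv".
(Check on "uelqiicpgo": → "eqipo" → "eoqpi" ✓)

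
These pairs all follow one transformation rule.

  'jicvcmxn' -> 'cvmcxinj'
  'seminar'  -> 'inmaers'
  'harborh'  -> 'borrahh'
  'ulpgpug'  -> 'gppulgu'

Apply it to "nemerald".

The rule is to take characters alternately from the front and the back (1st, last, 2nd, 2nd-last, ...), then reverse the string.
"nemerald" → "ndelmaer" → "reamledn".

reamledn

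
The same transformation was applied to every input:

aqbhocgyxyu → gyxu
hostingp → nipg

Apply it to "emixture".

uter

What's happening: swap each adjacent pair of characters (1↔2, 3↔4, ...), then keep only the last 4 characters.
Working it through for "emixture": intermediate "mexiuter", final "uter".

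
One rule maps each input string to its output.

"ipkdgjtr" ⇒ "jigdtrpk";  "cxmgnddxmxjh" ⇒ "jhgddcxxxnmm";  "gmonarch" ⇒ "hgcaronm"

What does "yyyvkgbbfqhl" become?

What's happening: sort the characters into reverse alphabetical order, then swap the front and back halves of the string.
On "yyyvkgbbfqhl" that produces "khgfbbyyyvql".

khgfbbyyyvql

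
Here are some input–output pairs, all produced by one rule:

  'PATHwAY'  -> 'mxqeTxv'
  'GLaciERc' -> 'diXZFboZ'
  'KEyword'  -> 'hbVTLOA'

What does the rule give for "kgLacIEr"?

HDiXZfbO

Looking at the pairs, the operation is to flip the case of every letter, then shift every letter 3 places backward in the alphabet (wrapping around).
"kgLacIEr" → "KGlACieR" → "HDiXZfbO".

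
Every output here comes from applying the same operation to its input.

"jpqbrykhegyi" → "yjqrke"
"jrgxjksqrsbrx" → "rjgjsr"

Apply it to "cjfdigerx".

rcfi

The rule is to move the last 3 characters to the front (rotate right by 3), then keep every other character starting from the second (positions 2nd, 4th, 6th, ...).
Doing the same to "cjfdigerx": "rcfi".
(Check on "jpqbrykhegyi": → "gyijpqbrykhe" → "yjqrke" ✓)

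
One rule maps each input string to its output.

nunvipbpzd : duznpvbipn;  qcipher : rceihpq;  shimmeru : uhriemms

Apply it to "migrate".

eitgarm

The pattern: take characters alternately from the front and the back (1st, last, 2nd, 2nd-last, ...), then move the first character to the end.
Applying both steps to "migrate": "meitgar", then "eitgarm".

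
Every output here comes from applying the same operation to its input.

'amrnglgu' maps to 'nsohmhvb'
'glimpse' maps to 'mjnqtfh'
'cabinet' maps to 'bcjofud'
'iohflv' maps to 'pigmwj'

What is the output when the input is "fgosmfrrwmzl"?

The pattern: shift every letter 1 place forward in the alphabet (wrapping around), then move the first character to the end.
"fgosmfrrwmzl" → "ghptngssxnam" → "hptngssxnamg".

hptngssxnamg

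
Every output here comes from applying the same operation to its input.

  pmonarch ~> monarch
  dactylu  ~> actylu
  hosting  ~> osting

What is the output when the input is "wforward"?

forward

What's happening: delete the first character.
On "wforward" that produces "forward".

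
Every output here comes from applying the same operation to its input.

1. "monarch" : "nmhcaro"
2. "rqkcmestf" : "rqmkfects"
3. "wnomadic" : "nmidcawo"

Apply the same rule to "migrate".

migeatr

Rule — sort the characters into reverse alphabetical order, then move the first 2 characters to the end (rotate left by 2).
Applying that to "migrate" gives "migeatr".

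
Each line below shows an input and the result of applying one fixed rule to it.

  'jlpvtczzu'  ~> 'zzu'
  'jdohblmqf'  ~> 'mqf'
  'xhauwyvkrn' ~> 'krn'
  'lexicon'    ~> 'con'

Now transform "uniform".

orm

The transformation: keep only the last 3 characters.
"uniform" → "orm".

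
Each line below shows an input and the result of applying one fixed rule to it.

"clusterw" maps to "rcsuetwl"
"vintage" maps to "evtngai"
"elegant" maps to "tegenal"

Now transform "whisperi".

rwsiepih

Each output is the input with this applied: swap each adjacent pair of characters (1↔2, 3↔4, ...), then swap the first and last characters.
Working it through for "whisperi": intermediate "hwsiepir", final "rwsiepih".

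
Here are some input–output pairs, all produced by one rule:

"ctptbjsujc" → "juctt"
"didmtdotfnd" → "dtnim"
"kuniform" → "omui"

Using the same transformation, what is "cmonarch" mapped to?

In each case the input is transformed by: keep every other character starting from the second (positions 2nd, 4th, 6th, ...), then move the first 2 characters to the end (rotate left by 2).
So "cmonarch" becomes "rhmn".
(Check on "ctptbjsujc": → "ttjuc" → "juctt" ✓)

rhmn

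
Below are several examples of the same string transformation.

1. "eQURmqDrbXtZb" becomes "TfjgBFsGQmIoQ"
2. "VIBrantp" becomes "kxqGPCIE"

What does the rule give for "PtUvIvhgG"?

Rule — flip the case of every letter, then shift every letter 11 places backward in the alphabet (wrapping around).
On "PtUvIvhgG" that produces "eIjKxKWVv".

eIjKxKWVv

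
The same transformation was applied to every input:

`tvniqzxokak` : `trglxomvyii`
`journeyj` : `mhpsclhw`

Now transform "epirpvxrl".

The rule is to swap each adjacent pair of characters (1↔2, 3↔4, ...), then shift every letter 2 places backward in the alphabet (wrapping around).
Applying both steps to "epirpvxrl": "perivprxl", then "ncpgtnpvj".

ncpgtnpvj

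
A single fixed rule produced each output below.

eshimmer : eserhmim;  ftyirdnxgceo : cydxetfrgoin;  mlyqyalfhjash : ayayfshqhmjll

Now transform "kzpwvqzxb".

bzkzpxqwv

Looking at the pairs, the operation is to sort the characters into alphabetical order, then take characters alternately from the front and the back (1st, last, 2nd, 2nd-last, ...).
Applying both steps to "kzpwvqzxb": "bkpqvwxzz", then "bzkzpxqwv".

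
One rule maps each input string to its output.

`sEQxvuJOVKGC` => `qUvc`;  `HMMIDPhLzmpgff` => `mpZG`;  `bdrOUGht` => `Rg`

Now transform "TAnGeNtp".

Nn

In each case the input is transformed by: flip the case of every letter, then keep one character in every 3, starting at position 3 (positions 3rd, 6th, 9th, ...).
Starting from "TAnGeNtp": after the first operation, "taNgEnTP"; after the second, "Nn".
(Check on "HMMIDPhLzmpgff": → "hmmidpHlZMPGFF" → "mpZG" ✓)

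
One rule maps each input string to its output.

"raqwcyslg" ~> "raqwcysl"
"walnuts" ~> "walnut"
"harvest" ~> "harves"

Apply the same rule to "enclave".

What's happening: delete the last character.
On "enclave" that produces "enclav".

enclav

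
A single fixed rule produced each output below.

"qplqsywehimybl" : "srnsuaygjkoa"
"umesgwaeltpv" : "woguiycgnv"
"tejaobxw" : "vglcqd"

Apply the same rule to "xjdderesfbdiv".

The transformation: shift every letter 2 places forward in the alphabet (wrapping around), then delete the last 2 characters.
"xjdderesfbdiv" → "zlffgtguhdf".

zlffgtguhdf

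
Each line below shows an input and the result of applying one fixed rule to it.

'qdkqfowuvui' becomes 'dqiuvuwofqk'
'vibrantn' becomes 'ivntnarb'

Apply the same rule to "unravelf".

The rule is to move the first 2 characters to the end (rotate left by 2), then reverse the string.
Applying both steps to "unravelf": "ravelfun", then "nuflevar".

nuflevar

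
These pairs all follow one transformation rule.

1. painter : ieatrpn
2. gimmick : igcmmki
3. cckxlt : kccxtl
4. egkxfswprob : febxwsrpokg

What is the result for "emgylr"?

In each case the input is transformed by: sort the characters into reverse alphabetical order, then move the last 3 characters to the front (rotate right by 3).
Starting from "emgylr": after the first operation, "yrmlge"; after the second, "lgeyrm".

lgeyrm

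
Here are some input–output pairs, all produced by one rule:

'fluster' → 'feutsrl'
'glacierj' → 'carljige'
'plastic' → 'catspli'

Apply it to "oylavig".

What's happening: sort the characters into reverse alphabetical order, then move the last 2 characters to the front (rotate right by 2).
Working it through for "oylavig": intermediate "yvoliga", final "gayvoli".

gayvoli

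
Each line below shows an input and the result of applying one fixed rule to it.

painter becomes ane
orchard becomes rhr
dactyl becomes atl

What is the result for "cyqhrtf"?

In each case the input is transformed by: keep every other character starting from the second (positions 2nd, 4th, 6th, ...).
On "cyqhrtf" that produces "yht".

yht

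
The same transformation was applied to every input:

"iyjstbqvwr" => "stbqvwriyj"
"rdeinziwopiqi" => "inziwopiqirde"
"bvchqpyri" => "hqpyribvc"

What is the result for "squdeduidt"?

Each output is the input with this applied: move the first 3 characters to the end (rotate left by 3).
Doing the same to "squdeduidt": "deduidtsqu".

deduidtsqu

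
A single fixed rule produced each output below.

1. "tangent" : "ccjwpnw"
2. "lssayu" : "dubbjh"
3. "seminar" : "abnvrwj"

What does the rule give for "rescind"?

The pattern: move the last character to the front, then shift every letter 9 places forward in the alphabet (wrapping around).
For "rescind", step one produces "drescin"; step two turns that into "manblrw".
(Check on "lssayu": → "ulssay" → "dubbjh" ✓)

manblrw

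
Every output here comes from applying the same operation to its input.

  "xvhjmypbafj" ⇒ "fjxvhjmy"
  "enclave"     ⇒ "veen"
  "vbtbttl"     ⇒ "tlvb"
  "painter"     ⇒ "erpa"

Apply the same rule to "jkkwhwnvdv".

dvjkkwh

The transformation: move the last 2 characters to the front (rotate right by 2), then delete the last 3 characters.
"jkkwhwnvdv" → "dvjkkwhwnv" → "dvjkkwh".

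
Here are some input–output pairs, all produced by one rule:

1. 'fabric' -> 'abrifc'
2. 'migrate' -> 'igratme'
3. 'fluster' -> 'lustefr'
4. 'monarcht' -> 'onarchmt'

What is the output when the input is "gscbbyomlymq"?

Rule — swap the first and last characters, then move the first character to the end.
On "gscbbyomlymq": the first step gives "qscbbyomlymg", and the second then gives "scbbyomlymgq".

scbbyomlymgq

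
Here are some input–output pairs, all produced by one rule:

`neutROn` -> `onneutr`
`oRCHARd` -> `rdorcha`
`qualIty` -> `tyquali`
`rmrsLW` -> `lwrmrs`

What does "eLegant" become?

ntelega

The transformation: move the last 2 characters to the front (rotate right by 2), then convert every letter to lowercase.
"eLegant" → "nteLega" → "ntelega".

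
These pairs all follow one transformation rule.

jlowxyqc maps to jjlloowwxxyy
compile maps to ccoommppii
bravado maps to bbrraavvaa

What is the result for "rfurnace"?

The pattern: delete the last 2 characters, then double every character.
Starting from "rfurnace": after the first operation, "rfurna"; after the second, "rrffuurrnnaa".
(Check on "jlowxyqc": → "jlowxy" → "jjlloowwxxyy" ✓)

rrffuurrnnaa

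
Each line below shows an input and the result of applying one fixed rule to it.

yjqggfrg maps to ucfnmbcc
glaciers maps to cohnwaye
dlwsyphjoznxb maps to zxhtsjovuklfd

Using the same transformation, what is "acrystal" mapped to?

Looking at the pairs, the operation is to shift every letter 4 places backward in the alphabet (wrapping around), then take characters alternately from the front and the back (1st, last, 2nd, 2nd-last, ...).
For "acrystal", step one produces "wynuopwh"; step two turns that into "whywnpuo".
(Check on "glaciers": → "chwyeano" → "cohnwaye" ✓)

whywnpuo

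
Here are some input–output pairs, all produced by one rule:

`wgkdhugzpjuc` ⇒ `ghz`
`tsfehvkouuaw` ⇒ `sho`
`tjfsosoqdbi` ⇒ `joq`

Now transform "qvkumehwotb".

vmw

What's happening: delete the last 2 characters, then keep one character in every 3, starting at position 2 (positions 2nd, 5th, 8th, ...).
Starting from "qvkumehwotb": after the first operation, "qvkumehwo"; after the second, "vmw".
(Check on "wgkdhugzpjuc": → "wgkdhugzpj" → "ghz" ✓)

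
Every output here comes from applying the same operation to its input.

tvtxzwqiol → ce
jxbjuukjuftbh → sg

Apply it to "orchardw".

xa

The pattern: shift every letter 9 places forward in the alphabet (wrapping around), then keep only the first 2 characters.
So "orchardw" becomes "xa".
(Check on "jxbjuukjuftbh": → "sgksddtsdockq" → "sg" ✓)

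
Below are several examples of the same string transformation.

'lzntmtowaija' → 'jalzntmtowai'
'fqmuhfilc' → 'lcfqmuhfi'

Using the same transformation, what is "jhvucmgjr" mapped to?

jrjhvucmg

The pattern: move the last 2 characters to the front (rotate right by 2).
Doing the same to "jhvucmgjr": "jrjhvucmg".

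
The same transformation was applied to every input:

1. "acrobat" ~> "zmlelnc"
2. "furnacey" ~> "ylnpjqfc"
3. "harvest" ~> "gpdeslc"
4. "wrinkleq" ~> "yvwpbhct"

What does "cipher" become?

spcnta

The rule is to move the first 3 characters to the end (rotate left by 3), then shift every letter 11 places forward in the alphabet (wrapping around).
Doing the same to "cipher": "spcnta".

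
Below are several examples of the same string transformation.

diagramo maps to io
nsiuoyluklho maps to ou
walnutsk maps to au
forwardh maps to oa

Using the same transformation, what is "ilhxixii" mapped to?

ii

In each case the input is transformed by: keep one character in every 3, starting at position 2 (positions 2nd, 5th, 8th, ...), then keep only the vowels.
"ilhxixii" → "lii" → "ii".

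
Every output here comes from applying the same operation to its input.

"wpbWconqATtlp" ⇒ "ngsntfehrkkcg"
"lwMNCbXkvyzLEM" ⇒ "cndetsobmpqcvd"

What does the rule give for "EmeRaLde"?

vdvircuv

The rule is to shift every letter 9 places backward in the alphabet (wrapping around), then convert every letter to lowercase.
Working it through for "EmeRaLde": intermediate "VdvIrCuv", final "vdvircuv".
(Check on "lwMNCbXkvyzLEM": → "cnDETsObmpqCVD" → "cndetsobmpqcvd" ✓)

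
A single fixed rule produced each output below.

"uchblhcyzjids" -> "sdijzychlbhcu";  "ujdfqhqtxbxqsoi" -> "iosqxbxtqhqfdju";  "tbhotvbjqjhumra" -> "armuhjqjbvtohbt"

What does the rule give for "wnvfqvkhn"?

The rule is to reverse the string.
"wnvfqvkhn" → "nhkvqfvnw".

nhkvqfvnw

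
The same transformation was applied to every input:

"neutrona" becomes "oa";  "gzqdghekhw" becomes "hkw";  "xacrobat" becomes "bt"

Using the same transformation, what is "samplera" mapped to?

In each case the input is transformed by: keep every other character starting from the second (positions 2nd, 4th, 6th, ...), then delete the first 2 characters.
"samplera" → "apea" → "ea".

ea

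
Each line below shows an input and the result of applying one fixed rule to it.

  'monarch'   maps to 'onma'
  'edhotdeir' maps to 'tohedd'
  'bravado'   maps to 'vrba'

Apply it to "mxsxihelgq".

Each output is the input with this applied: delete the last 3 characters, then sort the characters into reverse alphabetical order.
Applying that to "mxsxihelgq" gives "xxsmihe".

xxsmihe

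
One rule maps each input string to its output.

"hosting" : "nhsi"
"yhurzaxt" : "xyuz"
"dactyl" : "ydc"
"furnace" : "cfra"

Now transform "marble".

What's happening: move the last 2 characters to the front (rotate right by 2), then keep every other character starting from the first (positions 1st, 3rd, 5th, ...).
On "marble": the first step gives "lemarb", and the second then gives "lmr".

lmr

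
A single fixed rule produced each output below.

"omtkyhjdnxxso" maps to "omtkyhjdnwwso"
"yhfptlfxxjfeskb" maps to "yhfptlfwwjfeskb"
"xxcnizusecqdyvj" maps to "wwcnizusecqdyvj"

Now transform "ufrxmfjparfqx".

Each output is the input with this applied: replace every "x" with "w".
For "ufrxmfjparfqx" the result is "ufrwmfjparfqw".

ufrwmfjparfqw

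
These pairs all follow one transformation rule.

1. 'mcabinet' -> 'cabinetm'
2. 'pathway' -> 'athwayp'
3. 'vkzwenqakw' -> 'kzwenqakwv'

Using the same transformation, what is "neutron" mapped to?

The pattern: move the first character to the end.
Doing the same to "neutron": "eutronn".

eutronn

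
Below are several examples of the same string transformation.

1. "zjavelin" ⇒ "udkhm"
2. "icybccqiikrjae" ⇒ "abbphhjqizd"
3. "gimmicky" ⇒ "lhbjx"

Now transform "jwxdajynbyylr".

czixmaxxkq

The transformation: delete the first 3 characters, then shift every letter 1 place backward in the alphabet (wrapping around).
On "jwxdajynbyylr": the first step gives "dajynbyylr", and the second then gives "czixmaxxkq".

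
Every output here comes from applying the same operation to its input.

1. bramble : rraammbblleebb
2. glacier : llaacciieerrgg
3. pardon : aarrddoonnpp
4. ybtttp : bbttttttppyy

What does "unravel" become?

Each output is the input with this applied: double every character, then move the first 2 characters to the end (rotate left by 2).
For "unravel", step one produces "uunnrraavveell"; step two turns that into "nnrraavveelluu".

nnrraavveelluu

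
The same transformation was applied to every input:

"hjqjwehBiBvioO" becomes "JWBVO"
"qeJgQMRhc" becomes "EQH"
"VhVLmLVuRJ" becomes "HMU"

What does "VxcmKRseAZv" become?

XKEV

What's happening: keep one character in every 3, starting at position 2 (positions 2nd, 5th, 8th, ...), then convert every letter to uppercase.
Working it through for "VxcmKRseAZv": intermediate "xKev", final "XKEV".
(Check on "qeJgQMRhc": → "eQh" → "EQH" ✓)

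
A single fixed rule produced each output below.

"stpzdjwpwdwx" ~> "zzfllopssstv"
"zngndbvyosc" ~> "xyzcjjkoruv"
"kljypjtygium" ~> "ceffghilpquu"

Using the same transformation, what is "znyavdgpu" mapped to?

The rule is to sort the characters into alphabetical order, then shift every letter 4 places backward in the alphabet (wrapping around).
For "znyavdgpu" the result is "wzcjlqruv".
(Check on "zngndbvyosc": → "bcdgnnosvyz" → "xyzcjjkoruv" ✓)

wzcjlqruv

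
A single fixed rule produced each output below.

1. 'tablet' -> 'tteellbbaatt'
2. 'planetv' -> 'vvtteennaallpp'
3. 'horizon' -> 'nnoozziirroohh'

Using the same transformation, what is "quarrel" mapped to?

lleerrrraauuqq

What's happening: double every character, then reverse the string.
Working it through for "quarrel": intermediate "qquuaarrrreell", final "lleerrrraauuqq".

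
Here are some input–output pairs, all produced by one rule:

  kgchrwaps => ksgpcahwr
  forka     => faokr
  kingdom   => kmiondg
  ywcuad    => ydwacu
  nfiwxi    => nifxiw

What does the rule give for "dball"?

Looking at the pairs, the operation is to take characters alternately from the front and the back (1st, last, 2nd, 2nd-last, ...).
Doing the same to "dball": "dlbla".

dlbla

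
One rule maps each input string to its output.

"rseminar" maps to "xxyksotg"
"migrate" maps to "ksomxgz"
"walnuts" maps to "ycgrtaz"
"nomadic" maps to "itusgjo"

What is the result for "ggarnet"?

zmmgxtk

Rule — shift every letter 6 places forward in the alphabet (wrapping around), then move the last character to the front.
On "ggarnet": the first step gives "mmgxtkz", and the second then gives "zmmgxtk".
(Check on "rseminar": → "xyksotgx" → "xxyksotg" ✓)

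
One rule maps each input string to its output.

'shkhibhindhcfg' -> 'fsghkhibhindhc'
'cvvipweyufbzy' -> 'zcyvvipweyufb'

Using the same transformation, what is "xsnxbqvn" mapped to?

The pattern: swap the first and last characters, then move the last 2 characters to the front (rotate right by 2).
Applying that to "xsnxbqvn" gives "vxnsnxbq".

vxnsnxbq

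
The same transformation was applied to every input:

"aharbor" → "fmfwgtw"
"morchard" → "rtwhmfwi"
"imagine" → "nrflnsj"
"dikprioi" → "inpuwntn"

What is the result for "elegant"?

jqjlfsy

The pattern: shift every letter 5 places forward in the alphabet (wrapping around).
Applying that to "elegant" gives "jqjlfsy".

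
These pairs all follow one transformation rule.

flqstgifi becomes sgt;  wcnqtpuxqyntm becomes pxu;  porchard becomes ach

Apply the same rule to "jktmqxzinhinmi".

What's happening: take characters alternately from the front and the back (1st, last, 2nd, 2nd-last, ...), then keep only the last 3 characters.
Applying both steps to "jktmqxzinhinmi": "jikmtnmiqhxnzi", then "nzi".
(Check on "wcnqtpuxqyntm": → "wmctnnqytqpxu" → "pxu" ✓)

nzi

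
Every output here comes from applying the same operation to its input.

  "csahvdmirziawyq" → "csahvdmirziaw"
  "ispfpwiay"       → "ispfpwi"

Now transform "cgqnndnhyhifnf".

The transformation: delete the last 2 characters.
"cgqnndnhyhifnf" → "cgqnndnhyhif".

cgqnndnhyhif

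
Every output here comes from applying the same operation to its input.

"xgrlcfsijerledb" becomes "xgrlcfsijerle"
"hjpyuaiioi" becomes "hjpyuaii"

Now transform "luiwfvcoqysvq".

luiwfvcoqys

Rule — delete the last 2 characters.
On "luiwfvcoqysvq" that produces "luiwfvcoqys".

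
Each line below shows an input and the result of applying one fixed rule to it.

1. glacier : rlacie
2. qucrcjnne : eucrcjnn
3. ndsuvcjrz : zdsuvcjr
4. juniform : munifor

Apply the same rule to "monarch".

honarc

The rule is to delete the first character, then move the last character to the front.
So "monarch" becomes "honarc".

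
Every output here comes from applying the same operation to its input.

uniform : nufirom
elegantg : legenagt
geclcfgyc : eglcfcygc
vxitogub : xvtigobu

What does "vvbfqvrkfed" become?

Each output is the input with this applied: swap each adjacent pair of characters (1↔2, 3↔4, ...).
Doing the same to "vvbfqvrkfed": "vvfbvqkrefd".

vvfbvqkrefd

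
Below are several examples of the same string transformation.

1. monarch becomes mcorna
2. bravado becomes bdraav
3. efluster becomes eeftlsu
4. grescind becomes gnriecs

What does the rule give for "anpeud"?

aunep

The pattern: delete the last character, then take characters alternately from the front and the back (1st, last, 2nd, 2nd-last, ...).
Starting from "anpeud": after the first operation, "anpeu"; after the second, "aunep".
(Check on "bravado": → "bravad" → "bdraav" ✓)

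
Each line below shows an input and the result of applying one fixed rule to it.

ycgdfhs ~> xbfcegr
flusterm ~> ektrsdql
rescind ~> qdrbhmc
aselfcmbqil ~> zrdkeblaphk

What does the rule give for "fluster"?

The pattern: shift every letter 1 place backward in the alphabet (wrapping around).
Doing the same to "fluster": "ektrsdq".

ektrsdq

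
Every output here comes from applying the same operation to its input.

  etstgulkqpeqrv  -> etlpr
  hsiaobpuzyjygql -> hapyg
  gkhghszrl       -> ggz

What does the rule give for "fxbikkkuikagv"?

The rule is to keep one character in every 3, starting at position 1 (positions 1st, 4th, 7th, ...).
Applying that to "fxbikkkuikagv" gives "fikkv".

fikkv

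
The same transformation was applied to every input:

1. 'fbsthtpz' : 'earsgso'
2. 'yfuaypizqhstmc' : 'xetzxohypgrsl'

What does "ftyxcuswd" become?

esxwbtrv

Looking at the pairs, the operation is to delete the last character, then shift every letter 1 place backward in the alphabet (wrapping around).
Applying both steps to "ftyxcuswd": "ftyxcusw", then "esxwbtrv".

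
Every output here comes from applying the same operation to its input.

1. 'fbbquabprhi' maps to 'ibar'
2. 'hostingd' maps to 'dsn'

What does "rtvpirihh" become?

hvr

In each case the input is transformed by: move the last character to the front, then keep one character in every 3, starting at position 1 (positions 1st, 4th, 7th, ...).
Starting from "rtvpirihh": after the first operation, "hrtvpirih"; after the second, "hvr".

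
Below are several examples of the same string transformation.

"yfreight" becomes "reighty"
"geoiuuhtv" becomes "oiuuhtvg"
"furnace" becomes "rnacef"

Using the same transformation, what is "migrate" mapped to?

gratem

Rule — move the first 2 characters to the end (rotate left by 2), then delete the last character.
Working it through for "migrate": intermediate "gratemi", final "gratem".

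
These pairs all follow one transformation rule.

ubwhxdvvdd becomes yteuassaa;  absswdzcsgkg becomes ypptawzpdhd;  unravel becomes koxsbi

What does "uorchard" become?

lozexoa

Rule — delete the first character, then shift every letter 3 places backward in the alphabet (wrapping around).
Applying both steps to "uorchard": "orchard", then "lozexoa".
(Check on "ubwhxdvvdd": → "bwhxdvvdd" → "yteuassaa" ✓)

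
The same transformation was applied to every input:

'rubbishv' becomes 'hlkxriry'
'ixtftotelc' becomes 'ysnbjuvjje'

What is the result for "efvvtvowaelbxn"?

udvnlrlbjulqem

Each output is the input with this applied: take characters alternately from the front and the back (1st, last, 2nd, 2nd-last, ...), then shift every letter 10 places backward in the alphabet (wrapping around).
Working it through for "efvvtvowaelbxn": intermediate "enfxvbvltevaow", final "udvnlrlbjulqem".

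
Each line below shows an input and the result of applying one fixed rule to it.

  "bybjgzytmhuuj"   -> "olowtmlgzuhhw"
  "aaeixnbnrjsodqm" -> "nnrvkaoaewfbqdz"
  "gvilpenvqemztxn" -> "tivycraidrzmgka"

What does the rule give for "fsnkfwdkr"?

Rule — shift every letter 13 places forward in the alphabet (wrapping around) — i.e. ROT13.
So "fsnkfwdkr" becomes "sfaxsjqxe".

sfaxsjqxe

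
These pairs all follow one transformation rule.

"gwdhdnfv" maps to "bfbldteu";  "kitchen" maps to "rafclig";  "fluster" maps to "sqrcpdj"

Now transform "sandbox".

The transformation: shift every letter 2 places backward in the alphabet (wrapping around), then move the first 2 characters to the end (rotate left by 2).
"sandbox" → "qylbzmv" → "lbzmvqy".

lbzmvqy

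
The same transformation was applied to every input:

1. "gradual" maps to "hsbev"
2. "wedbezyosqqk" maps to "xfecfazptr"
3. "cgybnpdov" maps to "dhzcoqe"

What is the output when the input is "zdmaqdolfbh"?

aenbrepmg

Rule — shift every letter 1 place forward in the alphabet (wrapping around), then delete the last 2 characters.
Starting from "zdmaqdolfbh": after the first operation, "aenbrepmgci"; after the second, "aenbrepmg".
(Check on "cgybnpdov": → "dhzcoqepw" → "dhzcoqe" ✓)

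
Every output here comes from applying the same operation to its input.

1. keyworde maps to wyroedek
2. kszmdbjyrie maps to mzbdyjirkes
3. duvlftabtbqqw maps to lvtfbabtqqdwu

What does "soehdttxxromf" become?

The pattern: move the first 2 characters to the end (rotate left by 2), then swap each adjacent pair of characters (1↔2, 3↔4, ...).
Applying both steps to "soehdttxxromf": "ehdttxxromfso", then "hetdxtrxmosfo".
(Check on "keyworde": → "ywordeke" → "wyroedek" ✓)

hetdxtrxmosfo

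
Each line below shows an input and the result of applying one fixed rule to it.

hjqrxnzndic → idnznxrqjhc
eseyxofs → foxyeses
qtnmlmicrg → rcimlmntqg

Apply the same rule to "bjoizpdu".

dpziojbu

In each case the input is transformed by: move the last character to the front, then reverse the string.
For "bjoizpdu", step one produces "ubjoizpd"; step two turns that into "dpziojbu".
(Check on "eseyxofs": → "seseyxof" → "foxyeses" ✓)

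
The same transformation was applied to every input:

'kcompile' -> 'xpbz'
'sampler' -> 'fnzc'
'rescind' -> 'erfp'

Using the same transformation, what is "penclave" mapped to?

The rule is to shift every letter 13 places forward in the alphabet (wrapping around) — i.e. ROT13, then keep only the first 4 characters.
Starting from "penclave": after the first operation, "crapynir"; after the second, "crap".

crap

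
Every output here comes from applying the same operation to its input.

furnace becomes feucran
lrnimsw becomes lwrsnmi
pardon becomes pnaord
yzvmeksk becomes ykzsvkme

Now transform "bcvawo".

In each case the input is transformed by: take characters alternately from the front and the back (1st, last, 2nd, 2nd-last, ...).
Doing the same to "bcvawo": "bocwva".

bocwva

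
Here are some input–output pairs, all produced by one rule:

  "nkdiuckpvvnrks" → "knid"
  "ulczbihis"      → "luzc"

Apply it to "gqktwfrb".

The transformation: swap each adjacent pair of characters (1↔2, 3↔4, ...), then keep only the first 4 characters.
"gqktwfrb" → "qgtkfwbr" → "qgtk".

qgtk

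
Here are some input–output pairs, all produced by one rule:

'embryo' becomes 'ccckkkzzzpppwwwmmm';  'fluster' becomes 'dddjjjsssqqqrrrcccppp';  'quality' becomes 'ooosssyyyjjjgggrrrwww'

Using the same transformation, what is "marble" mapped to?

kkkyyypppzzzjjjccc

What's happening: shift every letter 2 places backward in the alphabet (wrapping around), then repeat every character 3 times.
Applying that to "marble" gives "kkkyyypppzzzjjjccc".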